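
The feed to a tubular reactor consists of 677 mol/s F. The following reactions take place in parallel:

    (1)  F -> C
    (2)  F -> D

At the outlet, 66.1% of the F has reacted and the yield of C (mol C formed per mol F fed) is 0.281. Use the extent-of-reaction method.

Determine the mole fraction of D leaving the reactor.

0.38

Yield of C: 1ξ₁ / 677 = 0.281 → ξ₁ = 190.2 mol/s.
Conversion of F: 1ξ₁ + 1ξ₂ = 0.661 × 677 = 447.5 → ξ₂ = 257.3 mol/s.
Outlet amounts (n = n₀ + Σ ν·ξ):
  F: 677 − 1(190.2) − 1(257.3) = 229.5
  C: 0 + 1(190.2) = 190.2
  D: 0 + 1(257.3) = 257.3
Total out = 677 mol/s; y_D = 257.3 / 677 = 0.38.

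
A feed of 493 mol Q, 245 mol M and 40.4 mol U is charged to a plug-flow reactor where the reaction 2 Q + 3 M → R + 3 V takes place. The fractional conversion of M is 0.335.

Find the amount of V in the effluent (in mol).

M reacted = 0.335 × 245 = 82.08 mol; ν_M = −3, so ξ = 82.08/3 = 27.36 mol.
Outlet amounts (n = n₀ + ν ξ):
  Q: 493 − 2(27.36) = 438.3
  M: 245 − 3(27.36) = 162.9
  R: 0 + 1(27.36) = 27.36
  V: 0 + 3(27.36) = 82.08
  U: 40.4 (inert)

82.1 mol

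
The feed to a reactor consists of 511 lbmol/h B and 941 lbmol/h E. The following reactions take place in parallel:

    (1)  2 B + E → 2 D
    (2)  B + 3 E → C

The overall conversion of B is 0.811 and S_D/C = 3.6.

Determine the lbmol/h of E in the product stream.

509 lbmol/h

Conversion of B: B consumed = 0.811 × 511 = 414.4 lbmol/h = 2ξ₁ + 1ξ₂.
Selectivity: 2ξ₁ / (1ξ₂) = 3.6 → ξ₁ = 1.8 ξ₂.
Substitute: (2·1.8 + 1) ξ₂ = 414.4 → ξ₂ = 90.09 lbmol/h, ξ₁ = 162.2 lbmol/h.
Outlet amounts (n = n₀ + Σ ν·ξ):
  B: 511 − 2(162.2) − 1(90.09) = 96.58
  E: 941 − 1(162.2) − 3(90.09) = 508.6
  D: 0 + 2(162.2) = 324.3
  C: 0 + 1(90.09) = 90.09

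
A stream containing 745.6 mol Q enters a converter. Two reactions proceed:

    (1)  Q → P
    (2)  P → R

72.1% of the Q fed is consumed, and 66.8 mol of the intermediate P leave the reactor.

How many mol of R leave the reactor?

471 mol

Conversion of Q: Q consumed = 1ξ₁ = 0.721 × 745.6 → ξ₁ = 537.6 mol.
P balance: n_P = 0 + 1ξ₁ − 1ξ₂ = 66.8 → ξ₂ = (1·537.6 − 66.8)/1 = 470.8 mol.
Outlet amounts (n = n₀ + Σ ν·ξ):
  Q: 745.6 − 1(537.6) = 208
  P: 0 + 1(537.6) − 1(470.8) = 66.8
  R: 0 + 1(470.8) = 470.8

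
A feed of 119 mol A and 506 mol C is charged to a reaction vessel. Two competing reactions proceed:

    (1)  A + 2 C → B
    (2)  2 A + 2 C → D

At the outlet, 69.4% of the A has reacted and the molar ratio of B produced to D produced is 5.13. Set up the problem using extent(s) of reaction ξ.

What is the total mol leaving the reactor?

471 mol

Conversion of A: A consumed = 0.694 × 119 = 82.59 mol = 1ξ₁ + 2ξ₂.
Selectivity: 1ξ₁ / (1ξ₂) = 5.13 → ξ₁ = 5.13 ξ₂.
Substitute: (1·5.13 + 2) ξ₂ = 82.59 → ξ₂ = 11.58 mol, ξ₁ = 59.42 mol.
Outlet amounts (n = n₀ + Σ ν·ξ):
  A: 119 − 1(59.42) − 2(11.58) = 36.41
  C: 506 − 2(59.42) − 2(11.58) = 364
  B: 0 + 1(59.42) = 59.42
  D: 0 + 1(11.58) = 11.58
Total out = 36.41 + 364 + 59.42 + 11.58 = 471.4 mol.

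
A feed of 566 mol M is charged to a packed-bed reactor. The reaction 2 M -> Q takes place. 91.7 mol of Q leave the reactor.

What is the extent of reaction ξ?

For Q: n = n₀ + 1ξ → 91.7 = 0 + 1ξ, giving ξ = 91.7 mol.
Outlet amounts (n = n₀ + ν ξ):
  M: 566 − 2(91.7) = 382.6
  Q: 0 + 1(91.7) = 91.7

ξ = 91.7 mol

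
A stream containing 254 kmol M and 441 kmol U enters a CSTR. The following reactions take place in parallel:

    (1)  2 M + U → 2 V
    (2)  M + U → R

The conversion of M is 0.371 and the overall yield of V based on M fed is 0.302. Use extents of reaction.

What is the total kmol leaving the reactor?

639 kmol

Yield of V: 2ξ₁ / 254 = 0.302 → ξ₁ = 38.35 kmol.
Conversion of M: 2ξ₁ + 1ξ₂ = 0.371 × 254 = 94.23 → ξ₂ = 17.53 kmol.
Outlet amounts (n = n₀ + Σ ν·ξ):
  M: 254 − 2(38.35) − 1(17.53) = 159.8
  U: 441 − 1(38.35) − 1(17.53) = 385.1
  V: 0 + 2(38.35) = 76.71
  R: 0 + 1(17.53) = 17.53
Total out = 159.8 + 385.1 + 76.71 + 17.53 = 639.1 kmol.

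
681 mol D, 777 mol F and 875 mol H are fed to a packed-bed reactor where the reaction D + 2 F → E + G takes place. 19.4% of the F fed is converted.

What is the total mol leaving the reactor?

F reacted = 0.194 × 777 = 150.7 mol; ν_F = −2, so ξ = 150.7/2 = 75.37 mol.
Outlet amounts (n = n₀ + ν ξ):
  D: 681 − 1(75.37) = 605.6
  F: 777 − 2(75.37) = 626.3
  E: 0 + 1(75.37) = 75.37
  G: 0 + 1(75.37) = 75.37
  H: 875 (inert)
Total out = 605.6 + 626.3 + 75.37 + 75.37 + 875 = 2258 mol.

2260 mol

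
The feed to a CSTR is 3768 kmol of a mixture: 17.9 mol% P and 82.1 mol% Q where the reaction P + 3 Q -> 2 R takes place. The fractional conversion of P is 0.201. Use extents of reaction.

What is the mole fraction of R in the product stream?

0.0775

P reacted = 0.201 × 674.5 = 135.6 kmol; ν_P = −1, so ξ = 135.6/1 = 135.6 kmol.
Outlet amounts (n = n₀ + ν ξ):
  P: 674.5 − 1(135.6) = 538.9
  Q: 3094 − 3(135.6) = 2687
  R: 0 + 2(135.6) = 271.1
Total out = 3497 kmol; y_R = 271.1 / 3497 = 0.07754.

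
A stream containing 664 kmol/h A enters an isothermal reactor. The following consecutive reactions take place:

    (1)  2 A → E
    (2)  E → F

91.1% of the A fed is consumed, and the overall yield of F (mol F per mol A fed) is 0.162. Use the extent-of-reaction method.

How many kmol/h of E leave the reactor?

Conversion of A: A consumed = 2ξ₁ = 0.911 × 664 → ξ₁ = 302.5 kmol/h.
Yield of F: 1ξ₂ / 664 = 0.162 → ξ₂ = 107.6 kmol/h.
Outlet amounts (n = n₀ + Σ ν·ξ):
  A: 664 − 2(302.5) = 59.1
  E: 0 + 1(302.5) − 1(107.6) = 194.9
  F: 0 + 1(107.6) = 107.6

195 kmol/h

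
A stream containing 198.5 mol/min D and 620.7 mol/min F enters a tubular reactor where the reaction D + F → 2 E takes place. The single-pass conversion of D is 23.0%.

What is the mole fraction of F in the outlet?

0.702

D reacted = 0.23 × 198.5 = 45.66 mol/min; ν_D = −1, so ξ = 45.66/1 = 45.66 mol/min.
Outlet amounts (n = n₀ + ν ξ):
  D: 198.5 − 1(45.66) = 152.8
  F: 620.7 − 1(45.66) = 575
  E: 0 + 2(45.66) = 91.31
Total out = 819.2 mol/min; y_F = 575 / 819.2 = 0.702.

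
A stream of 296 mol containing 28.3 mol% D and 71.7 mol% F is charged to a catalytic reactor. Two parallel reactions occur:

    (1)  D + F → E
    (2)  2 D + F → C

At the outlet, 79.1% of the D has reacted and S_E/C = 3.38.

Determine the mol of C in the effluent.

12.3 mol

Conversion of D: D consumed = 0.791 × 83.77 = 66.26 mol = 1ξ₁ + 2ξ₂.
Selectivity: 1ξ₁ / (1ξ₂) = 3.38 → ξ₁ = 3.38 ξ₂.
Substitute: (1·3.38 + 2) ξ₂ = 66.26 → ξ₂ = 12.32 mol, ξ₁ = 41.63 mol.
Outlet amounts (n = n₀ + Σ ν·ξ):
  D: 83.77 − 1(41.63) − 2(12.32) = 17.51
  F: 212.2 − 1(41.63) − 1(12.32) = 158.3
  E: 0 + 1(41.63) = 41.63
  C: 0 + 1(12.32) = 12.32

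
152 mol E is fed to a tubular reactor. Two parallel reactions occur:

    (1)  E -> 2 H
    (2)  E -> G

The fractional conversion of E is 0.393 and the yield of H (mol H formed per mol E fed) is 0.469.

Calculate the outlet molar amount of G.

24.1 mol

Yield of H: 2ξ₁ / 152 = 0.469 → ξ₁ = 35.64 mol.
Conversion of E: 1ξ₁ + 1ξ₂ = 0.393 × 152 = 59.74 → ξ₂ = 24.09 mol.
Outlet amounts (n = n₀ + Σ ν·ξ):
  E: 152 − 1(35.64) − 1(24.09) = 92.26
  H: 0 + 2(35.64) = 71.29
  G: 0 + 1(24.09) = 24.09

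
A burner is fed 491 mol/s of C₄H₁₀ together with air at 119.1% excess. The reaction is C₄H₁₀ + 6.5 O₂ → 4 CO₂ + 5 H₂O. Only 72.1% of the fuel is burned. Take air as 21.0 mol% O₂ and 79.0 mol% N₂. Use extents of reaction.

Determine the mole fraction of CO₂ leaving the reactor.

0.0413

Stoichiometric O₂ = 6.5 × 491 = 3192 mol/s; O₂ fed = 3192 × 2.191 = 6993 mol/s.
N₂ fed = 6993 × 79/21 = 26310 mol/s.
Fuel reacted = 0.721 × 491 → ξ = 354 mol/s.
Outlet (n = n₀ + ν ξ):
  C₄H₁₀: 491 − 1(354) = 137
  O₂: 6993 − 6.5(354) = 4692
  N₂: 26310 (inert)
  CO₂: 0 + 4(354) = 1416
  H₂O: 0 + 5(354) = 1770
Total out = 34320 mol/s; y_CO₂ = 1416 / 34320 = 0.04126.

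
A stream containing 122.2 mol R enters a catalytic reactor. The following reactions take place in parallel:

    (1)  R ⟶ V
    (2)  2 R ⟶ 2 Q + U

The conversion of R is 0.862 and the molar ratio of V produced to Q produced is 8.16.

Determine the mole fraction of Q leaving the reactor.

0.0899

Conversion of R: R consumed = 0.862 × 122.2 = 105.3 mol = 1ξ₁ + 2ξ₂.
Selectivity: 1ξ₁ / (2ξ₂) = 8.16 → ξ₁ = 16.32 ξ₂.
Substitute: (1·16.32 + 2) ξ₂ = 105.3 → ξ₂ = 5.75 mol, ξ₁ = 93.84 mol.
Outlet amounts (n = n₀ + Σ ν·ξ):
  R: 122.2 − 1(93.84) − 2(5.75) = 16.86
  V: 0 + 1(93.84) = 93.84
  Q: 0 + 2(5.75) = 11.5
  U: 0 + 1(5.75) = 5.75
Total out = 127.9 mol; y_Q = 11.5 / 127.9 = 0.08988.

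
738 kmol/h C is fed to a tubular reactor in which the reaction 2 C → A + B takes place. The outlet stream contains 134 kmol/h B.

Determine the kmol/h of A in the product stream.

For B: n = n₀ + 1ξ → 134 = 0 + 1ξ, giving ξ = 134 kmol/h.
Outlet amounts (n = n₀ + ν ξ):
  C: 738 − 2(134) = 470
  A: 0 + 1(134) = 134
  B: 0 + 1(134) = 134

134 kmol/h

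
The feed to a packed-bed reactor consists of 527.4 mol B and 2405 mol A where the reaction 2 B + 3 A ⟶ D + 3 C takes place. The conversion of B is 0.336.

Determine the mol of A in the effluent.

B reacted = 0.336 × 527.4 = 177.2 mol; ν_B = −2, so ξ = 177.2/2 = 88.6 mol.
Outlet amounts (n = n₀ + ν ξ):
  B: 527.4 − 2(88.6) = 350.2
  A: 2405 − 3(88.6) = 2139
  D: 0 + 1(88.6) = 88.6
  C: 0 + 3(88.6) = 265.8

2140 mol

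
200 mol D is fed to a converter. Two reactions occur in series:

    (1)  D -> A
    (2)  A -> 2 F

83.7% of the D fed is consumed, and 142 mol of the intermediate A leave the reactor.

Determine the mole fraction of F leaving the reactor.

Conversion of D: D consumed = 1ξ₁ = 0.837 × 200 → ξ₁ = 167.4 mol.
A balance: n_A = 0 + 1ξ₁ − 1ξ₂ = 142 → ξ₂ = (1·167.4 − 142)/1 = 25.4 mol.
Outlet amounts (n = n₀ + Σ ν·ξ):
  D: 200 − 1(167.4) = 32.6
  A: 0 + 1(167.4) − 1(25.4) = 142
  F: 0 + 2(25.4) = 50.8
Total out = 225.4 mol; y_F = 50.8 / 225.4 = 0.2254.

0.225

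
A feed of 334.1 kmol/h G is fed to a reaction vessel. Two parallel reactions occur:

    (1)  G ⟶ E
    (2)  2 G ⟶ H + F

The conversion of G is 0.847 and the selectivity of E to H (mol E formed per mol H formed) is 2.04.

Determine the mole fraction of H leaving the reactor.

Conversion of G: G consumed = 0.847 × 334.1 = 283 kmol/h = 1ξ₁ + 2ξ₂.
Selectivity: 1ξ₁ / (1ξ₂) = 2.04 → ξ₁ = 2.04 ξ₂.
Substitute: (1·2.04 + 2) ξ₂ = 283 → ξ₂ = 70.05 kmol/h, ξ₁ = 142.9 kmol/h.
Outlet amounts (n = n₀ + Σ ν·ξ):
  G: 334.1 − 1(142.9) − 2(70.05) = 51.12
  E: 0 + 1(142.9) = 142.9
  H: 0 + 1(70.05) = 70.05
  F: 0 + 1(70.05) = 70.05
Total out = 334.1 kmol/h; y_H = 70.05 / 334.1 = 0.2097.

0.21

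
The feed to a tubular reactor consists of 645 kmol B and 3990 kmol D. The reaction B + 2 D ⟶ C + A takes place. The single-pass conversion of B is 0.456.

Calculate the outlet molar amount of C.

B reacted = 0.456 × 645 = 294.1 kmol; ν_B = −1, so ξ = 294.1/1 = 294.1 kmol.
Outlet amounts (n = n₀ + ν ξ):
  B: 645 − 1(294.1) = 350.9
  D: 3990 − 2(294.1) = 3402
  C: 0 + 1(294.1) = 294.1
  A: 0 + 1(294.1) = 294.1

294 kmol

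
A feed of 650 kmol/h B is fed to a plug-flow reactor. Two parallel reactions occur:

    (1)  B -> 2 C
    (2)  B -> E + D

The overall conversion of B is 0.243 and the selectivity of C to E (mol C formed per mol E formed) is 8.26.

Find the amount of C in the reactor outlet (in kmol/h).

Conversion of B: B consumed = 0.243 × 650 = 157.9 kmol/h = 1ξ₁ + 1ξ₂.
Selectivity: 2ξ₁ / (1ξ₂) = 8.26 → ξ₁ = 4.13 ξ₂.
Substitute: (1·4.13 + 1) ξ₂ = 157.9 → ξ₂ = 30.79 kmol/h, ξ₁ = 127.2 kmol/h.
Outlet amounts (n = n₀ + Σ ν·ξ):
  B: 650 − 1(127.2) − 1(30.79) = 492.1
  C: 0 + 2(127.2) = 254.3
  E: 0 + 1(30.79) = 30.79
  D: 0 + 1(30.79) = 30.79

254 kmol/h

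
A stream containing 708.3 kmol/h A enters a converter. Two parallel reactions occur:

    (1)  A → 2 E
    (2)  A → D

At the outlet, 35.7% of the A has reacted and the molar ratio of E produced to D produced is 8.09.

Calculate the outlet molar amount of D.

Conversion of A: A consumed = 0.357 × 708.3 = 252.9 kmol/h = 1ξ₁ + 1ξ₂.
Selectivity: 2ξ₁ / (1ξ₂) = 8.09 → ξ₁ = 4.045 ξ₂.
Substitute: (1·4.045 + 1) ξ₂ = 252.9 → ξ₂ = 50.12 kmol/h, ξ₁ = 202.7 kmol/h.
Outlet amounts (n = n₀ + Σ ν·ξ):
  A: 708.3 − 1(202.7) − 1(50.12) = 455.4
  E: 0 + 2(202.7) = 405.5
  D: 0 + 1(50.12) = 50.12

50.1 kmol/h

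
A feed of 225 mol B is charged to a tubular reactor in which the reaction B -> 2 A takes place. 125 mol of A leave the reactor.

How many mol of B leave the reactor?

162 mol

For A: n = n₀ + 2ξ → 125 = 0 + 2ξ, giving ξ = 62.5 mol.
Outlet amounts (n = n₀ + ν ξ):
  B: 225 − 1(62.5) = 162.5
  A: 0 + 2(62.5) = 125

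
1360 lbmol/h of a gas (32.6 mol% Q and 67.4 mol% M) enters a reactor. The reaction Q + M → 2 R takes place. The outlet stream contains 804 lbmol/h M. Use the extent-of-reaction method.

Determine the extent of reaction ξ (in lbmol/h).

For M: n = n₀ − 1ξ → 804 = 916.6 − 1ξ, giving ξ = 112.6 lbmol/h.
Outlet amounts (n = n₀ + ν ξ):
  Q: 443.4 − 1(112.6) = 330.7
  M: 916.6 − 1(112.6) = 804
  R: 0 + 2(112.6) = 225.3

ξ = 113 lbmol/h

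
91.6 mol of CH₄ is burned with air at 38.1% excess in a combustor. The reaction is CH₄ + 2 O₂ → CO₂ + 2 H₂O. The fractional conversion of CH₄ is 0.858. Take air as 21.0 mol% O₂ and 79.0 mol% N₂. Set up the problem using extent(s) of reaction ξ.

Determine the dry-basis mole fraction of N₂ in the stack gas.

Stoichiometric O₂ = 2 × 91.6 = 183.2 mol; O₂ fed = 183.2 × 1.381 = 253 mol.
N₂ fed = 253 × 79/21 = 951.8 mol.
Fuel reacted = 0.858 × 91.6 → ξ = 78.59 mol.
Outlet (n = n₀ + ν ξ):
  CH₄: 91.6 − 1(78.59) = 13.01
  O₂: 253 − 2(78.59) = 95.81
  N₂: 951.8 (inert)
  CO₂: 0 + 1(78.59) = 78.59
  H₂O: 0 + 2(78.59) = 157.2
Dry total = 1139 mol; y_N₂ (dry) = 951.8 / 1139 = 0.8355.

0.835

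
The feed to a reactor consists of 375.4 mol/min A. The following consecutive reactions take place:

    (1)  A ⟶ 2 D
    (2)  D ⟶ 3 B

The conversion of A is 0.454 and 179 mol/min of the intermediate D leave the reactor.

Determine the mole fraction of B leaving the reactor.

0.558

Conversion of A: A consumed = 1ξ₁ = 0.454 × 375.4 → ξ₁ = 170.4 mol/min.
D balance: n_D = 0 + 2ξ₁ − 1ξ₂ = 179 → ξ₂ = (2·170.4 − 179)/1 = 161.9 mol/min.
Outlet amounts (n = n₀ + Σ ν·ξ):
  A: 375.4 − 1(170.4) = 205
  D: 0 + 2(170.4) − 1(161.9) = 179
  B: 0 + 3(161.9) = 485.6
Total out = 869.6 mol/min; y_B = 485.6 / 869.6 = 0.5584.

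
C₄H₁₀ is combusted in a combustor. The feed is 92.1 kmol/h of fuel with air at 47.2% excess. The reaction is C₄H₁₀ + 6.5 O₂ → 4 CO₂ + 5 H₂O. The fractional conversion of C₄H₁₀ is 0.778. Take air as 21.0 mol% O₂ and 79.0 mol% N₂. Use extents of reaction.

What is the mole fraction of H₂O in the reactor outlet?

0.0815

Stoichiometric O₂ = 6.5 × 92.1 = 598.6 kmol/h; O₂ fed = 598.6 × 1.472 = 881.2 kmol/h.
N₂ fed = 881.2 × 79/21 = 3315 kmol/h.
Fuel reacted = 0.778 × 92.1 → ξ = 71.65 kmol/h.
Outlet (n = n₀ + ν ξ):
  C₄H₁₀: 92.1 − 1(71.65) = 20.45
  O₂: 881.2 − 6.5(71.65) = 415.5
  N₂: 3315 (inert)
  CO₂: 0 + 4(71.65) = 286.6
  H₂O: 0 + 5(71.65) = 358.3
Total out = 4396 kmol/h; y_H₂O = 358.3 / 4396 = 0.0815.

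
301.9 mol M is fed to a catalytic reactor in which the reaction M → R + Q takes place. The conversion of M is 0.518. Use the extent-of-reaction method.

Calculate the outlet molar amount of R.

156 mol

M reacted = 0.518 × 301.9 = 156.4 mol; ν_M = −1, so ξ = 156.4/1 = 156.4 mol.
Outlet amounts (n = n₀ + ν ξ):
  M: 301.9 − 1(156.4) = 145.5
  R: 0 + 1(156.4) = 156.4
  Q: 0 + 1(156.4) = 156.4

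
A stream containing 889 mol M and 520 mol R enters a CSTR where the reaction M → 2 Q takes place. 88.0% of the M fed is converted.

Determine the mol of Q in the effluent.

1560 mol

M reacted = 0.88 × 889 = 782.3 mol; ν_M = −1, so ξ = 782.3/1 = 782.3 mol.
Outlet amounts (n = n₀ + ν ξ):
  M: 889 − 1(782.3) = 106.7
  Q: 0 + 2(782.3) = 1565
  R: 520 (inert)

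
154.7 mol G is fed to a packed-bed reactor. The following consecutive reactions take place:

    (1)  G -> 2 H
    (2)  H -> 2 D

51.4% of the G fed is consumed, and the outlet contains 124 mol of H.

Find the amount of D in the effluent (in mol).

70.1 mol

Conversion of G: G consumed = 1ξ₁ = 0.514 × 154.7 → ξ₁ = 79.52 mol.
H balance: n_H = 0 + 2ξ₁ − 1ξ₂ = 124 → ξ₂ = (2·79.52 − 124)/1 = 35.03 mol.
Outlet amounts (n = n₀ + Σ ν·ξ):
  G: 154.7 − 1(79.52) = 75.18
  H: 0 + 2(79.52) − 1(35.03) = 124
  D: 0 + 2(35.03) = 70.06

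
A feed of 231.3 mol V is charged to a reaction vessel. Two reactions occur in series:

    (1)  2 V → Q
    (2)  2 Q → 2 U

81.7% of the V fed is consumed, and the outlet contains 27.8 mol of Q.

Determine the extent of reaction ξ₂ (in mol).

Conversion of V: V consumed = 2ξ₁ = 0.817 × 231.3 → ξ₁ = 94.49 mol.
Q balance: n_Q = 0 + 1ξ₁ − 2ξ₂ = 27.8 → ξ₂ = (1·94.49 − 27.8)/2 = 33.34 mol.
Outlet amounts (n = n₀ + Σ ν·ξ):
  V: 231.3 − 2(94.49) = 42.33
  Q: 0 + 1(94.49) − 2(33.34) = 27.8
  U: 0 + 2(33.34) = 66.69

ξ₂ = 33.3 mol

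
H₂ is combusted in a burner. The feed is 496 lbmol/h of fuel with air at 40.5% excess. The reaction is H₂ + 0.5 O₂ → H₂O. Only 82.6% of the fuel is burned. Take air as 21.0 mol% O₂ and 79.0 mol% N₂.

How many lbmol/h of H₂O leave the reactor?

410 lbmol/h

Stoichiometric O₂ = 0.5 × 496 = 248 lbmol/h; O₂ fed = 248 × 1.405 = 348.4 lbmol/h.
N₂ fed = 348.4 × 79/21 = 1311 lbmol/h.
Fuel reacted = 0.826 × 496 → ξ = 409.7 lbmol/h.
Outlet (n = n₀ + ν ξ):
  H₂: 496 − 1(409.7) = 86.3
  O₂: 348.4 − 0.5(409.7) = 143.6
  N₂: 1311 (inert)
  H₂O: 0 + 1(409.7) = 409.7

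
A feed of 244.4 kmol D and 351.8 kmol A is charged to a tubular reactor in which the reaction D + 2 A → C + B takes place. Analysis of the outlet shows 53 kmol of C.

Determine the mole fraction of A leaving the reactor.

0.453

For C: n = n₀ + 1ξ → 53 = 0 + 1ξ, giving ξ = 53 kmol.
Outlet amounts (n = n₀ + ν ξ):
  D: 244.4 − 1(53) = 191.4
  A: 351.8 − 2(53) = 245.8
  C: 0 + 1(53) = 53
  B: 0 + 1(53) = 53
Total out = 543.2 kmol; y_A = 245.8 / 543.2 = 0.4525.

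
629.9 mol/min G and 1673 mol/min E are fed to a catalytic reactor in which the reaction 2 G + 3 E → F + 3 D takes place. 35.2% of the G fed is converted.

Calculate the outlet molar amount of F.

111 mol/min

G reacted = 0.352 × 629.9 = 221.7 mol/min; ν_G = −2, so ξ = 221.7/2 = 110.9 mol/min.
Outlet amounts (n = n₀ + ν ξ):
  G: 629.9 − 2(110.9) = 408.2
  E: 1673 − 3(110.9) = 1340
  F: 0 + 1(110.9) = 110.9
  D: 0 + 3(110.9) = 332.6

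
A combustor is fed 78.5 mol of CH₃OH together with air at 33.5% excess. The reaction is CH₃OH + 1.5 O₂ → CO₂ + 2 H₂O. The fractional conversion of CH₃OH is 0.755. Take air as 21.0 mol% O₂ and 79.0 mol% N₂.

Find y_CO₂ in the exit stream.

0.0692

Stoichiometric O₂ = 1.5 × 78.5 = 117.8 mol; O₂ fed = 117.8 × 1.335 = 157.2 mol.
N₂ fed = 157.2 × 79/21 = 591.4 mol.
Fuel reacted = 0.755 × 78.5 → ξ = 59.27 mol.
Outlet (n = n₀ + ν ξ):
  CH₃OH: 78.5 − 1(59.27) = 19.23
  O₂: 157.2 − 1.5(59.27) = 68.29
  N₂: 591.4 (inert)
  CO₂: 0 + 1(59.27) = 59.27
  H₂O: 0 + 2(59.27) = 118.5
Total out = 856.7 mol; y_CO₂ = 59.27 / 856.7 = 0.06918.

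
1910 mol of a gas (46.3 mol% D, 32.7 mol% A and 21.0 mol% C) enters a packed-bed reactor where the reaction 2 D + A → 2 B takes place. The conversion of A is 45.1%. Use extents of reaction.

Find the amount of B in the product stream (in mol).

563 mol

A reacted = 0.451 × 624.6 = 281.7 mol; ν_A = −1, so ξ = 281.7/1 = 281.7 mol.
Outlet amounts (n = n₀ + ν ξ):
  D: 884.3 − 2(281.7) = 321
  A: 624.6 − 1(281.7) = 342.9
  B: 0 + 2(281.7) = 563.4
  C: 401.1 (inert)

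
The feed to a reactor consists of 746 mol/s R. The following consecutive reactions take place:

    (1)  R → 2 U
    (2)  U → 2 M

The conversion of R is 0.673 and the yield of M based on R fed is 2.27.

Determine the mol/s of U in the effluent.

157 mol/s

Conversion of R: R consumed = 1ξ₁ = 0.673 × 746 → ξ₁ = 502.1 mol/s.
Yield of M: 2ξ₂ / 746 = 2.27 → ξ₂ = 846.7 mol/s.
Outlet amounts (n = n₀ + Σ ν·ξ):
  R: 746 − 1(502.1) = 243.9
  U: 0 + 2(502.1) − 1(846.7) = 157.4
  M: 0 + 2(846.7) = 1693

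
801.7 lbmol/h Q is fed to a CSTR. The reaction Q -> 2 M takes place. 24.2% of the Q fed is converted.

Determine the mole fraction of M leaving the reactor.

0.39

Q reacted = 0.242 × 801.7 = 194 lbmol/h; ν_Q = −1, so ξ = 194/1 = 194 lbmol/h.
Outlet amounts (n = n₀ + ν ξ):
  Q: 801.7 − 1(194) = 607.7
  M: 0 + 2(194) = 388
Total out = 995.7 lbmol/h; y_M = 388 / 995.7 = 0.3897.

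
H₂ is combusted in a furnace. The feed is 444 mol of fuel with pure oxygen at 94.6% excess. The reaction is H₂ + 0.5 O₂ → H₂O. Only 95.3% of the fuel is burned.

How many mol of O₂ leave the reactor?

Stoichiometric O₂ = 0.5 × 444 = 222 mol; O₂ fed = 222 × 1.946 = 432 mol.
Fuel reacted = 0.953 × 444 → ξ = 423.1 mol.
Outlet (n = n₀ + ν ξ):
  H₂: 444 − 1(423.1) = 20.87
  O₂: 432 − 0.5(423.1) = 220.4
  H₂O: 0 + 1(423.1) = 423.1

220 mol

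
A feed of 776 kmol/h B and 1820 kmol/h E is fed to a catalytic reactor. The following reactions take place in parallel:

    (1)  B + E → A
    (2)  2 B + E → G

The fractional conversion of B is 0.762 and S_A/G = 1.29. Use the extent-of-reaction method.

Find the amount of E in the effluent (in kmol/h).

1410 kmol/h

Conversion of B: B consumed = 0.762 × 776 = 591.3 kmol/h = 1ξ₁ + 2ξ₂.
Selectivity: 1ξ₁ / (1ξ₂) = 1.29 → ξ₁ = 1.29 ξ₂.
Substitute: (1·1.29 + 2) ξ₂ = 591.3 → ξ₂ = 179.7 kmol/h, ξ₁ = 231.9 kmol/h.
Outlet amounts (n = n₀ + Σ ν·ξ):
  B: 776 − 1(231.9) − 2(179.7) = 184.7
  E: 1820 − 1(231.9) − 1(179.7) = 1408
  A: 0 + 1(231.9) = 231.9
  G: 0 + 1(179.7) = 179.7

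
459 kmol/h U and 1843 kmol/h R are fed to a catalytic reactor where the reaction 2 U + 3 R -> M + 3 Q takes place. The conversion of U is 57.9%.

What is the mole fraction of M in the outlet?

U reacted = 0.579 × 459 = 265.8 kmol/h; ν_U = −2, so ξ = 265.8/2 = 132.9 kmol/h.
Outlet amounts (n = n₀ + ν ξ):
  U: 459 − 2(132.9) = 193.2
  R: 1843 − 3(132.9) = 1444
  M: 0 + 1(132.9) = 132.9
  Q: 0 + 3(132.9) = 398.6
Total out = 2169 kmol/h; y_M = 132.9 / 2169 = 0.06126.

0.0613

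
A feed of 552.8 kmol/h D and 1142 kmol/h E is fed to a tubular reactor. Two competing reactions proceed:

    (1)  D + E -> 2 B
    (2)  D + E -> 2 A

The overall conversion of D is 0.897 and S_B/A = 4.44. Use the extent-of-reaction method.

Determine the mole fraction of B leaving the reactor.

0.478

Conversion of D: D consumed = 0.897 × 552.8 = 495.9 kmol/h = 1ξ₁ + 1ξ₂.
Selectivity: 2ξ₁ / (2ξ₂) = 4.44 → ξ₁ = 4.44 ξ₂.
Substitute: (1·4.44 + 1) ξ₂ = 495.9 → ξ₂ = 91.15 kmol/h, ξ₁ = 404.7 kmol/h.
Outlet amounts (n = n₀ + Σ ν·ξ):
  D: 552.8 − 1(404.7) − 1(91.15) = 56.94
  E: 1142 − 1(404.7) − 1(91.15) = 646.1
  B: 0 + 2(404.7) = 809.4
  A: 0 + 2(91.15) = 182.3
Total out = 1695 kmol/h; y_B = 809.4 / 1695 = 0.4776.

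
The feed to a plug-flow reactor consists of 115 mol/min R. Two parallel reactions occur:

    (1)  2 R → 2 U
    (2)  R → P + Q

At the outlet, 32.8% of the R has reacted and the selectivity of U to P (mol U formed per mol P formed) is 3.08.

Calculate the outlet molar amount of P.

Conversion of R: R consumed = 0.328 × 115 = 37.72 mol/min = 2ξ₁ + 1ξ₂.
Selectivity: 2ξ₁ / (1ξ₂) = 3.08 → ξ₁ = 1.54 ξ₂.
Substitute: (2·1.54 + 1) ξ₂ = 37.72 → ξ₂ = 9.245 mol/min, ξ₁ = 14.24 mol/min.
Outlet amounts (n = n₀ + Σ ν·ξ):
  R: 115 − 2(14.24) − 1(9.245) = 77.28
  U: 0 + 2(14.24) = 28.47
  P: 0 + 1(9.245) = 9.245
  Q: 0 + 1(9.245) = 9.245

9.25 mol/min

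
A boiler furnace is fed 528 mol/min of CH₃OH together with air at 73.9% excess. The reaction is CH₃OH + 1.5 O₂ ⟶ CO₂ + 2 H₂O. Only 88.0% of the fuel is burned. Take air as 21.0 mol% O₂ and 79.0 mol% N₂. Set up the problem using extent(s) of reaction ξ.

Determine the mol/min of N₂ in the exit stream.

5180 mol/min

Stoichiometric O₂ = 1.5 × 528 = 792 mol/min; O₂ fed = 792 × 1.739 = 1377 mol/min.
N₂ fed = 1377 × 79/21 = 5181 mol/min.
Fuel reacted = 0.88 × 528 → ξ = 464.6 mol/min.
Outlet (n = n₀ + ν ξ):
  CH₃OH: 528 − 1(464.6) = 63.36
  O₂: 1377 − 1.5(464.6) = 680.3
  N₂: 5181 (inert)
  CO₂: 0 + 1(464.6) = 464.6
  H₂O: 0 + 2(464.6) = 929.3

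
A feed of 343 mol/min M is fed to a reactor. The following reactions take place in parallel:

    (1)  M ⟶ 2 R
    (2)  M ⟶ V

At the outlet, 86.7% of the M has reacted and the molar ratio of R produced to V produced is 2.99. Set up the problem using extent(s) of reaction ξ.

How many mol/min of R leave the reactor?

356 mol/min

Conversion of M: M consumed = 0.867 × 343 = 297.4 mol/min = 1ξ₁ + 1ξ₂.
Selectivity: 2ξ₁ / (1ξ₂) = 2.99 → ξ₁ = 1.495 ξ₂.
Substitute: (1·1.495 + 1) ξ₂ = 297.4 → ξ₂ = 119.2 mol/min, ξ₁ = 178.2 mol/min.
Outlet amounts (n = n₀ + Σ ν·ξ):
  M: 343 − 1(178.2) − 1(119.2) = 45.62
  R: 0 + 2(178.2) = 356.4
  V: 0 + 1(119.2) = 119.2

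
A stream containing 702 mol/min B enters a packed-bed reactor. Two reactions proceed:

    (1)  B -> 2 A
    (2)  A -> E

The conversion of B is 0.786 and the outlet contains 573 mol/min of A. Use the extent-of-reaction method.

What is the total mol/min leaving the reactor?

1250 mol/min

Conversion of B: B consumed = 1ξ₁ = 0.786 × 702 → ξ₁ = 551.8 mol/min.
A balance: n_A = 0 + 2ξ₁ − 1ξ₂ = 573 → ξ₂ = (2·551.8 − 573)/1 = 530.5 mol/min.
Outlet amounts (n = n₀ + Σ ν·ξ):
  B: 702 − 1(551.8) = 150.2
  A: 0 + 2(551.8) − 1(530.5) = 573
  E: 0 + 1(530.5) = 530.5
Total out = 150.2 + 573 + 530.5 = 1254 mol/min.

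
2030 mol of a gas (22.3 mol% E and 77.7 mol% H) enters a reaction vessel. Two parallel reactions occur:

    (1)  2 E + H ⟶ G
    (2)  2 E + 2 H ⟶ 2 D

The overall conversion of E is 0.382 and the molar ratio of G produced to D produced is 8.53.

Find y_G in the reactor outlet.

0.044

Conversion of E: E consumed = 0.382 × 452.7 = 172.9 mol = 2ξ₁ + 2ξ₂.
Selectivity: 1ξ₁ / (2ξ₂) = 8.53 → ξ₁ = 17.06 ξ₂.
Substitute: (2·17.06 + 2) ξ₂ = 172.9 → ξ₂ = 4.788 mol, ξ₁ = 81.68 mol.
Outlet amounts (n = n₀ + Σ ν·ξ):
  E: 452.7 − 2(81.68) − 2(4.788) = 279.8
  H: 1577 − 1(81.68) − 2(4.788) = 1486
  G: 0 + 1(81.68) = 81.68
  D: 0 + 2(4.788) = 9.575
Total out = 1857 mol; y_G = 81.68 / 1857 = 0.04398.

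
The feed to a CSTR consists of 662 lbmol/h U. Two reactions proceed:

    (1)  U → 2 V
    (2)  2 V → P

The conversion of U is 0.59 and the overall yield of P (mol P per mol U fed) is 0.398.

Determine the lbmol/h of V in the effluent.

Conversion of U: U consumed = 1ξ₁ = 0.59 × 662 → ξ₁ = 390.6 lbmol/h.
Yield of P: 1ξ₂ / 662 = 0.398 → ξ₂ = 263.5 lbmol/h.
Outlet amounts (n = n₀ + Σ ν·ξ):
  U: 662 − 1(390.6) = 271.4
  V: 0 + 2(390.6) − 2(263.5) = 254.2
  P: 0 + 1(263.5) = 263.5

254 lbmol/h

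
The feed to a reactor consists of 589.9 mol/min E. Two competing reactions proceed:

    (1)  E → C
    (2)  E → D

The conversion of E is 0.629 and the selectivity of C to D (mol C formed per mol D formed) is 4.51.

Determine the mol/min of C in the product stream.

Conversion of E: E consumed = 0.629 × 589.9 = 371 mol/min = 1ξ₁ + 1ξ₂.
Selectivity: 1ξ₁ / (1ξ₂) = 4.51 → ξ₁ = 4.51 ξ₂.
Substitute: (1·4.51 + 1) ξ₂ = 371 → ξ₂ = 67.34 mol/min, ξ₁ = 303.7 mol/min.
Outlet amounts (n = n₀ + Σ ν·ξ):
  E: 589.9 − 1(303.7) − 1(67.34) = 218.9
  C: 0 + 1(303.7) = 303.7
  D: 0 + 1(67.34) = 67.34

304 mol/min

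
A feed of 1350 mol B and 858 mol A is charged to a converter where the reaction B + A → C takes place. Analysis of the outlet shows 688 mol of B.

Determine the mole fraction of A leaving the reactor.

For B: n = n₀ − 1ξ → 688 = 1350 − 1ξ, giving ξ = 662 mol.
Outlet amounts (n = n₀ + ν ξ):
  B: 1350 − 1(662) = 688
  A: 858 − 1(662) = 196
  C: 0 + 1(662) = 662
Total out = 1546 mol; y_A = 196 / 1546 = 0.1268.

0.127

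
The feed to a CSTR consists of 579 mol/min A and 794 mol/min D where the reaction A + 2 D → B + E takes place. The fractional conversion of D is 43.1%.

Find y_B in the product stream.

0.142

D reacted = 0.431 × 794 = 342.2 mol/min; ν_D = −2, so ξ = 342.2/2 = 171.1 mol/min.
Outlet amounts (n = n₀ + ν ξ):
  A: 579 − 1(171.1) = 407.9
  D: 794 − 2(171.1) = 451.8
  B: 0 + 1(171.1) = 171.1
  E: 0 + 1(171.1) = 171.1
Total out = 1202 mol/min; y_B = 171.1 / 1202 = 0.1424.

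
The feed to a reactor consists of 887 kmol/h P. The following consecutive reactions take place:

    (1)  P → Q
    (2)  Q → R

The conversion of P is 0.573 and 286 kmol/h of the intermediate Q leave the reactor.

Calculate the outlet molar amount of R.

Conversion of P: P consumed = 1ξ₁ = 0.573 × 887 → ξ₁ = 508.3 kmol/h.
Q balance: n_Q = 0 + 1ξ₁ − 1ξ₂ = 286 → ξ₂ = (1·508.3 − 286)/1 = 222.3 kmol/h.
Outlet amounts (n = n₀ + Σ ν·ξ):
  P: 887 − 1(508.3) = 378.7
  Q: 0 + 1(508.3) − 1(222.3) = 286
  R: 0 + 1(222.3) = 222.3

222 kmol/h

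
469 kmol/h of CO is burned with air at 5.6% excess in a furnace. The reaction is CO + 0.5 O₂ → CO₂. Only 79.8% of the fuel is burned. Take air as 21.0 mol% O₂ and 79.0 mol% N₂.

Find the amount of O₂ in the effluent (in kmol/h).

60.5 kmol/h

Stoichiometric O₂ = 0.5 × 469 = 234.5 kmol/h; O₂ fed = 234.5 × 1.056 = 247.6 kmol/h.
N₂ fed = 247.6 × 79/21 = 931.6 kmol/h.
Fuel reacted = 0.798 × 469 → ξ = 374.3 kmol/h.
Outlet (n = n₀ + ν ξ):
  CO: 469 − 1(374.3) = 94.74
  O₂: 247.6 − 0.5(374.3) = 60.5
  N₂: 931.6 (inert)
  CO₂: 0 + 1(374.3) = 374.3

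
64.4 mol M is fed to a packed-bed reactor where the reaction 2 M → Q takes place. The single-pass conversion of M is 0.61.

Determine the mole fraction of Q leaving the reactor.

0.439

M reacted = 0.61 × 64.4 = 39.28 mol; ν_M = −2, so ξ = 39.28/2 = 19.64 mol.
Outlet amounts (n = n₀ + ν ξ):
  M: 64.4 − 2(19.64) = 25.12
  Q: 0 + 1(19.64) = 19.64
Total out = 44.76 mol; y_Q = 19.64 / 44.76 = 0.4388.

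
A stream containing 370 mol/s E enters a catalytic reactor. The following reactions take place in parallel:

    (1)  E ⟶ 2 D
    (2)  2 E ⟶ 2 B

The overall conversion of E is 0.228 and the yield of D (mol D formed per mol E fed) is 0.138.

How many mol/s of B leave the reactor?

58.8 mol/s

Yield of D: 2ξ₁ / 370 = 0.138 → ξ₁ = 25.53 mol/s.
Conversion of E: 1ξ₁ + 2ξ₂ = 0.228 × 370 = 84.36 → ξ₂ = 29.41 mol/s.
Outlet amounts (n = n₀ + Σ ν·ξ):
  E: 370 − 1(25.53) − 2(29.41) = 285.6
  D: 0 + 2(25.53) = 51.06
  B: 0 + 2(29.41) = 58.83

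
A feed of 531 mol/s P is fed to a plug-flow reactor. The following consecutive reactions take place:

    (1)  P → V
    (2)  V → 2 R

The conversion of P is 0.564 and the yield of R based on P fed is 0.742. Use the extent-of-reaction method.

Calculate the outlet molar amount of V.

102 mol/s

Conversion of P: P consumed = 1ξ₁ = 0.564 × 531 → ξ₁ = 299.5 mol/s.
Yield of R: 2ξ₂ / 531 = 0.742 → ξ₂ = 197 mol/s.
Outlet amounts (n = n₀ + Σ ν·ξ):
  P: 531 − 1(299.5) = 231.5
  V: 0 + 1(299.5) − 1(197) = 102.5
  R: 0 + 2(197) = 394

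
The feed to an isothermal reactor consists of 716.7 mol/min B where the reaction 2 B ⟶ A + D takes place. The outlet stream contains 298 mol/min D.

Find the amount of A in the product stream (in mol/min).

For D: n = n₀ + 1ξ → 298 = 0 + 1ξ, giving ξ = 298 mol/min.
Outlet amounts (n = n₀ + ν ξ):
  B: 716.7 − 2(298) = 120.7
  A: 0 + 1(298) = 298
  D: 0 + 1(298) = 298

298 mol/min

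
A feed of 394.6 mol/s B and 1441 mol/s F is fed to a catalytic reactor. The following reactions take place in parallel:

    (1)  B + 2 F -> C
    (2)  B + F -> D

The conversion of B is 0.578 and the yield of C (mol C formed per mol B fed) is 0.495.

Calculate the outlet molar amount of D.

32.8 mol/s

Yield of C: 1ξ₁ / 394.6 = 0.495 → ξ₁ = 195.3 mol/s.
Conversion of B: 1ξ₁ + 1ξ₂ = 0.578 × 394.6 = 228.1 → ξ₂ = 32.75 mol/s.
Outlet amounts (n = n₀ + Σ ν·ξ):
  B: 394.6 − 1(195.3) − 1(32.75) = 166.5
  F: 1441 − 2(195.3) − 1(32.75) = 1018
  C: 0 + 1(195.3) = 195.3
  D: 0 + 1(32.75) = 32.75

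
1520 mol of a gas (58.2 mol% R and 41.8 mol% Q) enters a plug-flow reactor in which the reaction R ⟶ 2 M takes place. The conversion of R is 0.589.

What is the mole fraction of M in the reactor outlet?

0.511

R reacted = 0.589 × 884.6 = 521.1 mol; ν_R = −1, so ξ = 521.1/1 = 521.1 mol.
Outlet amounts (n = n₀ + ν ξ):
  R: 884.6 − 1(521.1) = 363.6
  M: 0 + 2(521.1) = 1042
  Q: 635.4 (inert)
Total out = 2041 mol; y_M = 1042 / 2041 = 0.5106.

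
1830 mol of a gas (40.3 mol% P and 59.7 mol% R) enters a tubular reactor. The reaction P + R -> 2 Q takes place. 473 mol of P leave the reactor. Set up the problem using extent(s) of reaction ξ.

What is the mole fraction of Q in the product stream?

For P: n = n₀ − 1ξ → 473 = 737.5 − 1ξ, giving ξ = 264.5 mol.
Outlet amounts (n = n₀ + ν ξ):
  P: 737.5 − 1(264.5) = 473
  R: 1093 − 1(264.5) = 828
  Q: 0 + 2(264.5) = 529
Total out = 1830 mol; y_Q = 529 / 1830 = 0.2891.

0.289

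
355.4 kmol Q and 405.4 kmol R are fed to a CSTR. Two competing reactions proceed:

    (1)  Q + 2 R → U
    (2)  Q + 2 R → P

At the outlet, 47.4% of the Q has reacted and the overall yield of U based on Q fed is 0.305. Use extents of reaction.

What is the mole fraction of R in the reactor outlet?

Yield of U: 1ξ₁ / 355.4 = 0.305 → ξ₁ = 108.4 kmol.
Conversion of Q: 1ξ₁ + 1ξ₂ = 0.474 × 355.4 = 168.5 → ξ₂ = 60.06 kmol.
Outlet amounts (n = n₀ + Σ ν·ξ):
  Q: 355.4 − 1(108.4) − 1(60.06) = 186.9
  R: 405.4 − 2(108.4) − 2(60.06) = 68.48
  U: 0 + 1(108.4) = 108.4
  P: 0 + 1(60.06) = 60.06
Total out = 423.9 kmol; y_R = 68.48 / 423.9 = 0.1616.

0.162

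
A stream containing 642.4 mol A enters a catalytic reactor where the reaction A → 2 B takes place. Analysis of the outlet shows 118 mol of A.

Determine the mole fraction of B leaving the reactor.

For A: n = n₀ − 1ξ → 118 = 642.4 − 1ξ, giving ξ = 524.4 mol.
Outlet amounts (n = n₀ + ν ξ):
  A: 642.4 − 1(524.4) = 118
  B: 0 + 2(524.4) = 1049
Total out = 1167 mol; y_B = 1049 / 1167 = 0.8989.

0.899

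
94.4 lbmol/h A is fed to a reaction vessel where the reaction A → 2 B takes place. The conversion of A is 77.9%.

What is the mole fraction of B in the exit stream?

A reacted = 0.779 × 94.4 = 73.54 lbmol/h; ν_A = −1, so ξ = 73.54/1 = 73.54 lbmol/h.
Outlet amounts (n = n₀ + ν ξ):
  A: 94.4 − 1(73.54) = 20.86
  B: 0 + 2(73.54) = 147.1
Total out = 167.9 lbmol/h; y_B = 147.1 / 167.9 = 0.8758.

0.876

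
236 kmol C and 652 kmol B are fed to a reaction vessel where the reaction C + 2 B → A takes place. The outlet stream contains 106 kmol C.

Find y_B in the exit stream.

0.624

For C: n = n₀ − 1ξ → 106 = 236 − 1ξ, giving ξ = 130 kmol.
Outlet amounts (n = n₀ + ν ξ):
  C: 236 − 1(130) = 106
  B: 652 − 2(130) = 392
  A: 0 + 1(130) = 130
Total out = 628 kmol; y_B = 392 / 628 = 0.6242.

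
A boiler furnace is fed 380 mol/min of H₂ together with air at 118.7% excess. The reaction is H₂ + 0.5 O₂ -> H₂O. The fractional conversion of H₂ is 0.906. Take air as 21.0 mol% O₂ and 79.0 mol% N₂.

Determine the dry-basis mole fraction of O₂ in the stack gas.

Stoichiometric O₂ = 0.5 × 380 = 190 mol/min; O₂ fed = 190 × 2.187 = 415.5 mol/min.
N₂ fed = 415.5 × 79/21 = 1563 mol/min.
Fuel reacted = 0.906 × 380 → ξ = 344.3 mol/min.
Outlet (n = n₀ + ν ξ):
  H₂: 380 − 1(344.3) = 35.72
  O₂: 415.5 − 0.5(344.3) = 243.4
  N₂: 1563 (inert)
  H₂O: 0 + 1(344.3) = 344.3
Dry total = 1842 mol/min; y_O₂ (dry) = 243.4 / 1842 = 0.1321.

0.132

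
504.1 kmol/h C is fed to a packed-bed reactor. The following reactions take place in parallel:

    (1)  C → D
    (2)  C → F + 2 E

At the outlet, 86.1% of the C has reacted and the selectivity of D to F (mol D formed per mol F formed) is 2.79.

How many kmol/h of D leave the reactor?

320 kmol/h

Conversion of C: C consumed = 0.861 × 504.1 = 434 kmol/h = 1ξ₁ + 1ξ₂.
Selectivity: 1ξ₁ / (1ξ₂) = 2.79 → ξ₁ = 2.79 ξ₂.
Substitute: (1·2.79 + 1) ξ₂ = 434 → ξ₂ = 114.5 kmol/h, ξ₁ = 319.5 kmol/h.
Outlet amounts (n = n₀ + Σ ν·ξ):
  C: 504.1 − 1(319.5) − 1(114.5) = 70.07
  D: 0 + 1(319.5) = 319.5
  F: 0 + 1(114.5) = 114.5
  E: 0 + 2(114.5) = 229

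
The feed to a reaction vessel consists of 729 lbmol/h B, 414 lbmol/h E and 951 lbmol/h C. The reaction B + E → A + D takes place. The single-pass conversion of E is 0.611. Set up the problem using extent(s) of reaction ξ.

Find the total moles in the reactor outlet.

2090 lbmol/h

E reacted = 0.611 × 414 = 253 lbmol/h; ν_E = −1, so ξ = 253/1 = 253 lbmol/h.
Outlet amounts (n = n₀ + ν ξ):
  B: 729 − 1(253) = 476
  E: 414 − 1(253) = 161
  A: 0 + 1(253) = 253
  D: 0 + 1(253) = 253
  C: 951 (inert)
Total out = 476 + 161 + 253 + 253 + 951 = 2094 lbmol/h.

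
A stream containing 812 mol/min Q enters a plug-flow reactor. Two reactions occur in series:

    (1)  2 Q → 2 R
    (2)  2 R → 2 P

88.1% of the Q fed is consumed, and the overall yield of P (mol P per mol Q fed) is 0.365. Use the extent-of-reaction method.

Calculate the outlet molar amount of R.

Conversion of Q: Q consumed = 2ξ₁ = 0.881 × 812 → ξ₁ = 357.7 mol/min.
Yield of P: 2ξ₂ / 812 = 0.365 → ξ₂ = 148.2 mol/min.
Outlet amounts (n = n₀ + Σ ν·ξ):
  Q: 812 − 2(357.7) = 96.63
  R: 0 + 2(357.7) − 2(148.2) = 419
  P: 0 + 2(148.2) = 296.4

419 mol/min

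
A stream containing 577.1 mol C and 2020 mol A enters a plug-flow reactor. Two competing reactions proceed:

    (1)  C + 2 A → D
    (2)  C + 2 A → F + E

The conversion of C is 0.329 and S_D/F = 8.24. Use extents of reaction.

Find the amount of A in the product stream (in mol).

Conversion of C: C consumed = 0.329 × 577.1 = 189.9 mol = 1ξ₁ + 1ξ₂.
Selectivity: 1ξ₁ / (1ξ₂) = 8.24 → ξ₁ = 8.24 ξ₂.
Substitute: (1·8.24 + 1) ξ₂ = 189.9 → ξ₂ = 20.55 mol, ξ₁ = 169.3 mol.
Outlet amounts (n = n₀ + Σ ν·ξ):
  C: 577.1 − 1(169.3) − 1(20.55) = 387.2
  A: 2020 − 2(169.3) − 2(20.55) = 1640
  D: 0 + 1(169.3) = 169.3
  F: 0 + 1(20.55) = 20.55
  E: 0 + 1(20.55) = 20.55

1640 mol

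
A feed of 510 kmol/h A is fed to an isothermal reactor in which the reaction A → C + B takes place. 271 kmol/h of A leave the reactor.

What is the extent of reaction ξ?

For A: n = n₀ − 1ξ → 271 = 510 − 1ξ, giving ξ = 239 kmol/h.
Outlet amounts (n = n₀ + ν ξ):
  A: 510 − 1(239) = 271
  C: 0 + 1(239) = 239
  B: 0 + 1(239) = 239

ξ = 239 kmol/h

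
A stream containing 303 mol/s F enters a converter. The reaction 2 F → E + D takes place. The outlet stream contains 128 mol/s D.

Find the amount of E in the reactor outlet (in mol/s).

For D: n = n₀ + 1ξ → 128 = 0 + 1ξ, giving ξ = 128 mol/s.
Outlet amounts (n = n₀ + ν ξ):
  F: 303 − 2(128) = 47
  E: 0 + 1(128) = 128
  D: 0 + 1(128) = 128

128 mol/s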